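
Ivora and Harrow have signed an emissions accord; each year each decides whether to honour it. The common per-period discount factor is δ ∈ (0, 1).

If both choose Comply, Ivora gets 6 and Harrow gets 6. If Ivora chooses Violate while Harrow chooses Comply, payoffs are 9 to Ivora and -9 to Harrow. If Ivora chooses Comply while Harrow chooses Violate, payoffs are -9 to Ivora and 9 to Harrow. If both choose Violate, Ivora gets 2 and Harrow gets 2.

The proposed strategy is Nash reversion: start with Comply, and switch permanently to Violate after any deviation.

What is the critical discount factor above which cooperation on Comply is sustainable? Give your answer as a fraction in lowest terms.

6/(1−δ) ≥ 9 + 2δ/(1−δ)
6 ≥ 9 − 7δ
δ ≥ 3/7.

3/7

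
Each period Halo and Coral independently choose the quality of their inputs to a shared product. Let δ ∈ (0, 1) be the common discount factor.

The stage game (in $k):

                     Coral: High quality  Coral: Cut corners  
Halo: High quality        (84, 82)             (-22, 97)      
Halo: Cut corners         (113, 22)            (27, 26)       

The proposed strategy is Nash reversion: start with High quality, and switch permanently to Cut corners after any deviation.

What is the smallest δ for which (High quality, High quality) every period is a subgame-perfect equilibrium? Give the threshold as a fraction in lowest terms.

29/86

For Halo: deviation gain 113−84 = 29, per-period punishment loss 84−27 = 57. IC gives δ ≥ 29/86.
For Coral: gain 15, loss 56 per period, so δ ≥ 15/71.
The tighter constraint is Halo's, so cooperation needs δ ≥ 29/86.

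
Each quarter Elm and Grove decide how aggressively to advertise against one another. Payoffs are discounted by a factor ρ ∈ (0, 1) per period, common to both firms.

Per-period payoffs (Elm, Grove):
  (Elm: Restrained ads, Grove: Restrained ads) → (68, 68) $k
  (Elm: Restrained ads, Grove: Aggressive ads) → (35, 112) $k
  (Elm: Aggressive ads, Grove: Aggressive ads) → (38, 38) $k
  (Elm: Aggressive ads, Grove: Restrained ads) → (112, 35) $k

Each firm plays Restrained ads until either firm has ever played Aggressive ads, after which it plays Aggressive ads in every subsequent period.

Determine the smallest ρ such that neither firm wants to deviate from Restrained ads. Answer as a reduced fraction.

Cooperation forever yields 68 each period: 68/(1−ρ).
Deviating yields 112 once, then 38 forever: 112 + 38ρ/(1−ρ).
No profitable deviation requires 68/(1−ρ) ≥ 112 + 38ρ/(1−ρ).
Multiplying by (1−ρ): 68 ≥ 112(1−ρ) + 38ρ = 112 − 74ρ.
So 74ρ ≥ 44, i.e. ρ ≥ 44/74 = 22/37.

22/37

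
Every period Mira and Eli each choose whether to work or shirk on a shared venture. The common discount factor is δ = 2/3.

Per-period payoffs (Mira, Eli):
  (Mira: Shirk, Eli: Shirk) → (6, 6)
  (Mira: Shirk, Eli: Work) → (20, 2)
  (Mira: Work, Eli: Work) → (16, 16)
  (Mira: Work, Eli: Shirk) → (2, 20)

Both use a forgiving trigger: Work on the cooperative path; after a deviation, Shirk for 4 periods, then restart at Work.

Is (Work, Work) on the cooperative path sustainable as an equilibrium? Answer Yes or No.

IC: δ+…+δ^4 ≥ (20−16)/(16−6) = 2/5.
At δ = 2/3: partial sum = 1.6049 ≥ 0.4000. Cooperation sustainable.

Yes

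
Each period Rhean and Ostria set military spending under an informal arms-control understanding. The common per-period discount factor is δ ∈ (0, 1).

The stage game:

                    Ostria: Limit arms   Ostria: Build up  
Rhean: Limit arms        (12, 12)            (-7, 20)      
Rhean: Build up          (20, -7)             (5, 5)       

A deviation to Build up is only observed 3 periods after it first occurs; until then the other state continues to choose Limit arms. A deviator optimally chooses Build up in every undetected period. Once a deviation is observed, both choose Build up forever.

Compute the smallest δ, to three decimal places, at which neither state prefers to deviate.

Deviating for the 3 undetected periods gains 20−12 = 8 per period over cooperation, then loses 12−5 = 7 per period forever once punishment starts.
Gain: 8(1 + δ + … + δ^2); loss: 7·δ^3/(1−δ).
No profitable deviation ⇔ 8(1−δ^3) ≤ 7·δ^3, i.e. δ^3 ≥ 8/(8+7) = 8/15.
Hence δ ≥ (8/15)^(1/3) ≈ 0.811.

0.811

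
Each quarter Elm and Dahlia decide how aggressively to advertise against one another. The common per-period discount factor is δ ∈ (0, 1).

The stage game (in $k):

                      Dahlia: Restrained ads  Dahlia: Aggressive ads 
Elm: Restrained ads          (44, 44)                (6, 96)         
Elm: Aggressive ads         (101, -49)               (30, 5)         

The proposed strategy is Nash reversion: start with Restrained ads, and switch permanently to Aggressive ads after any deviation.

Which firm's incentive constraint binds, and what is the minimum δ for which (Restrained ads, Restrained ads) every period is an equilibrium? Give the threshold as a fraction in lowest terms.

Elm: cooperation gives 44 each period; deviation gives 101 once then 30 forever.
  44/(1−δ) ≥ 101 + 30δ/(1−δ) ⇒ δ ≥ 57/71.
Dahlia: cooperation gives 44 each period; deviation gives 96 once then 5 forever.
  δ ≥ 52/91 = 4/7.
Both must hold, so the binding constraint is Elm's: δ ≥ 57/71.

Elm; δ ≥ 57/71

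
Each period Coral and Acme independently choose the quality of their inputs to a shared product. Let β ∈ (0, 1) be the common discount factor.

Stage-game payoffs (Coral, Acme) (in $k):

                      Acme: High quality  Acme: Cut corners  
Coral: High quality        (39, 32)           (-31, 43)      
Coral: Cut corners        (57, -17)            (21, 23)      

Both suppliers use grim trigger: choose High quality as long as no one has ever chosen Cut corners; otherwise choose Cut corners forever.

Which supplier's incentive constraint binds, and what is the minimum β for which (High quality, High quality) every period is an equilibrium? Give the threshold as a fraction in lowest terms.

Coral's threshold: (57−39)/(57−21) = 1/2.
Acme's threshold: (43−32)/(43−23) = 11/20.
1/2 < 11/20, so Acme binds and β* = 11/20.

Acme; β ≥ 11/20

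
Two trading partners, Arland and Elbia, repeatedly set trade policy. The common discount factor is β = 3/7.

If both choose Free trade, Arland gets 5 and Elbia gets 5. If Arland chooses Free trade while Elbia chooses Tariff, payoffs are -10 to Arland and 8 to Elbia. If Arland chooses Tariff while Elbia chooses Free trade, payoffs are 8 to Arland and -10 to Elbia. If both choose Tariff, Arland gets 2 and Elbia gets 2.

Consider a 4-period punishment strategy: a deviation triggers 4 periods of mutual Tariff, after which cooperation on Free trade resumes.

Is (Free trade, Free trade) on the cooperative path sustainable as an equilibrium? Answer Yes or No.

No

IC: β+…+β^4 ≥ (8−5)/(5−2) = 1.
At β = 3/7: partial sum = 0.7247 < 1.0000. Cooperation not sustainable.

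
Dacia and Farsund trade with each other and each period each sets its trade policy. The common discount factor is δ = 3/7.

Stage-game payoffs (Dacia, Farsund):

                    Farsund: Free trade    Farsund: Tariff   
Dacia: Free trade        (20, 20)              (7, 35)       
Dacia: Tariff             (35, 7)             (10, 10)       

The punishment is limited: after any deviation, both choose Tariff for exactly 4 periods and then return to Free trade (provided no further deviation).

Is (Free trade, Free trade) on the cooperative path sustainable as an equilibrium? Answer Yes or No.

A one-shot deviation gives 35 now, then 10 for 4 periods, then back to 20.
Gain from deviating: (35−20) today; loss: (20−10) in each of the next 4 periods.
No-deviation condition: (20−10)(δ+…+δ^4) ≥ 35−20, i.e. δ+…+δ^4 ≥ 3/2.
At δ = 3/7: δ+…+δ^4 = 0.7247 < 1.5000.
So cooperation is not sustainable.

No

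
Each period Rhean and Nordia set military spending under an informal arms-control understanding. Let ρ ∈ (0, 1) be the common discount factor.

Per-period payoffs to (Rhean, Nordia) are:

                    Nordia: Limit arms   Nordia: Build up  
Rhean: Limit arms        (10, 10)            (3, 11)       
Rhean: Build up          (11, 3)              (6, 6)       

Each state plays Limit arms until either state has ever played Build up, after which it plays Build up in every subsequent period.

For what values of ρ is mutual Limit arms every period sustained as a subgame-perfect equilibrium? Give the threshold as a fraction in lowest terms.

1/5

Cooperation forever yields 10 each period: 10/(1−ρ).
Deviating yields 11 once, then 6 forever: 11 + 6ρ/(1−ρ).
No profitable deviation requires 10/(1−ρ) ≥ 11 + 6ρ/(1−ρ).
Multiplying by (1−ρ): 10 ≥ 11(1−ρ) + 6ρ = 11 − 5ρ.
So 5ρ ≥ 1, i.e. ρ ≥ 1/5.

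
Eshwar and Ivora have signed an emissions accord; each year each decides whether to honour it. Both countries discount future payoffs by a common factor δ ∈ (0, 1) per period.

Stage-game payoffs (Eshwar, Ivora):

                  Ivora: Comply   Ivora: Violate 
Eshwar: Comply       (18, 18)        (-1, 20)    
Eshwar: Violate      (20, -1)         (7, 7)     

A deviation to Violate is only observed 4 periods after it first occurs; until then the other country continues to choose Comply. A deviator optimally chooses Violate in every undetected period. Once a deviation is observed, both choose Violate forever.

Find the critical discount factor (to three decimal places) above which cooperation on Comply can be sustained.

0.626

Deviating for the 4 undetected periods gains 20−18 = 2 per period over cooperation, then loses 18−7 = 11 per period forever once punishment starts.
Gain: 2(1 + δ + … + δ^3); loss: 11·δ^4/(1−δ).
No profitable deviation ⇔ 2(1−δ^4) ≤ 11·δ^4, i.e. δ^4 ≥ 2/(2+11) = 2/13.
Hence δ ≥ (2/13)^(1/4) ≈ 0.626.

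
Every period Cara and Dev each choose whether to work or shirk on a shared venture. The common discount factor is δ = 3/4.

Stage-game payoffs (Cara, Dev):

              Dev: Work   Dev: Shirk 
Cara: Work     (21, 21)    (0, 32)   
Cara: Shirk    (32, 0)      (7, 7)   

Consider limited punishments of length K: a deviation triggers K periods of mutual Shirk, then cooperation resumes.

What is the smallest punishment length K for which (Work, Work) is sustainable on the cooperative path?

IC: δ(1−δ^K)/(1−δ) ≥ (32−21)/(21−7) = 11/14.
With δ = 3/4: need 1 − δ^K ≥ 11/14·(1−3/4)/(3/4), i.e. δ^K ≤ 0.7381.
Since (3/4)^1 = 0.7500 and (3/4)^2 = 0.5625, the smallest such K is 2.

2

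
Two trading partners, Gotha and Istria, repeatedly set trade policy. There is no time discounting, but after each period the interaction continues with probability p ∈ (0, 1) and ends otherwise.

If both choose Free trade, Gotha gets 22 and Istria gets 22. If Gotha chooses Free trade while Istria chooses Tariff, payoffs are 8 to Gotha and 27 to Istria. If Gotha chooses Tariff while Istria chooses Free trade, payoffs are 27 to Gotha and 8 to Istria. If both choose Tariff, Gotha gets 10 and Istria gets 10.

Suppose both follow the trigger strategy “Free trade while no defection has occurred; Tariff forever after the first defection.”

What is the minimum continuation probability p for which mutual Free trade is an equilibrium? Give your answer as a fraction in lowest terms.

5/17

With no time discounting, the continuation probability p plays the role of the discount factor.
Grim-trigger IC: 22/(1−p) ≥ 27 + 10p/(1−p) ⇒ p ≥ (27−22)/(27−10) = 5/17.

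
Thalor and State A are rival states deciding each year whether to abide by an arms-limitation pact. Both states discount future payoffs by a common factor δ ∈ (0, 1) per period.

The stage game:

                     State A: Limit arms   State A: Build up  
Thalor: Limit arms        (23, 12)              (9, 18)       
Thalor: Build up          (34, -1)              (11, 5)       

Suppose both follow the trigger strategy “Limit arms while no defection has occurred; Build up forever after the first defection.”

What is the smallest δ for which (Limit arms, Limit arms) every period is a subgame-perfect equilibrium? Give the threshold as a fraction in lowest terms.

Thalor: cooperation gives 23 each period; deviation gives 34 once then 11 forever.
  23/(1−δ) ≥ 34 + 11δ/(1−δ) ⇒ δ ≥ 11/23.
State A: cooperation gives 12 each period; deviation gives 18 once then 5 forever.
  δ ≥ 6/13.
Both must hold, so the binding constraint is Thalor's: δ ≥ 11/23.

11/23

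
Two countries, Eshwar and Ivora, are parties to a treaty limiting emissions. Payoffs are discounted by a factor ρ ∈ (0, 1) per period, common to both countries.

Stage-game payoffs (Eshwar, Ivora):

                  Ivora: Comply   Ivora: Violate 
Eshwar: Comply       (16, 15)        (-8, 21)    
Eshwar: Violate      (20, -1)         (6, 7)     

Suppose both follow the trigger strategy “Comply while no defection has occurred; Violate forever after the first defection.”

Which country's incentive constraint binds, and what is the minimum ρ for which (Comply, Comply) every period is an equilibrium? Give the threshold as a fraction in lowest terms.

Ivora; ρ ≥ 3/7

For Eshwar: deviation gain 20−16 = 4, per-period punishment loss 16−6 = 10. IC gives ρ ≥ 4/14 = 2/7.
For Ivora: gain 6, loss 8 per period, so ρ ≥ 6/14 = 3/7.
The tighter constraint is Ivora's, so cooperation needs ρ ≥ 3/7.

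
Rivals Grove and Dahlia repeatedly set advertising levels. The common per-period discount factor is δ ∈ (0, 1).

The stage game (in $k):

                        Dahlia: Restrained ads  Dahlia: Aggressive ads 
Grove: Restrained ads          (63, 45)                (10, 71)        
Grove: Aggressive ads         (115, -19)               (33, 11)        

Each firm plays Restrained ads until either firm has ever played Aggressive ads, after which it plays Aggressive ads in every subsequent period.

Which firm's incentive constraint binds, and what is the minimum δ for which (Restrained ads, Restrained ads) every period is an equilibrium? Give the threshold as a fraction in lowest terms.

For Grove: deviation gain 115−63 = 52, per-period punishment loss 63−33 = 30. IC gives δ ≥ 52/82 = 26/41.
For Dahlia: gain 26, loss 34 per period, so δ ≥ 26/60 = 13/30.
The tighter constraint is Grove's, so cooperation needs δ ≥ 26/41.

Grove; δ ≥ 26/41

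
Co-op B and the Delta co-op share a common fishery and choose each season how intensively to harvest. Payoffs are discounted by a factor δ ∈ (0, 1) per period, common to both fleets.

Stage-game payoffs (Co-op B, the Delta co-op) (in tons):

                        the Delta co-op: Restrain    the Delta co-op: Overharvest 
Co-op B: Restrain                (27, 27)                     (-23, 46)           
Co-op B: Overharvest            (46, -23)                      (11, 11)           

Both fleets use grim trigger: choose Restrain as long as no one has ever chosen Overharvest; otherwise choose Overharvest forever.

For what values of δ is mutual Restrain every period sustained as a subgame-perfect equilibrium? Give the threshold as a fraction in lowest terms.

19/35

Under grim trigger the critical discount factor is (T−C)/(T−P) with T = 46, C = 27, P = 11.
δ* = (46−27)/(46−11) = 19/35.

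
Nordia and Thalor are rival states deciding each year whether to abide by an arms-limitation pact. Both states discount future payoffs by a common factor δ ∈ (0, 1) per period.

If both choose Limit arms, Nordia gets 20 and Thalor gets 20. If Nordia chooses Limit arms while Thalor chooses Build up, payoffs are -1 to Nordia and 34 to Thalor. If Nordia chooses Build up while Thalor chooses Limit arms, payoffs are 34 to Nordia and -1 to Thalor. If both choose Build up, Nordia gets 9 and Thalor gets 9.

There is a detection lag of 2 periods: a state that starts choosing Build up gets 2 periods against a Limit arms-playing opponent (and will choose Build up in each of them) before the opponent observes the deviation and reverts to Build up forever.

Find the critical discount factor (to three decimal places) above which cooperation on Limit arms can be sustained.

0.748

The best deviation is to choose Build up for all 2 undetected periods, earning 34 each, then 9 forever once detected.
Deviation value: 34(1−δ^2)/(1−δ) + 9δ^2/(1−δ); cooperation value: 20/(1−δ).
IC: 20 ≥ 34(1−δ^2) + 9δ^2 = 34 − 25δ^2.
So δ^2 ≥ 14/25, giving δ ≥ (14/25)^(1/2) ≈ 0.748.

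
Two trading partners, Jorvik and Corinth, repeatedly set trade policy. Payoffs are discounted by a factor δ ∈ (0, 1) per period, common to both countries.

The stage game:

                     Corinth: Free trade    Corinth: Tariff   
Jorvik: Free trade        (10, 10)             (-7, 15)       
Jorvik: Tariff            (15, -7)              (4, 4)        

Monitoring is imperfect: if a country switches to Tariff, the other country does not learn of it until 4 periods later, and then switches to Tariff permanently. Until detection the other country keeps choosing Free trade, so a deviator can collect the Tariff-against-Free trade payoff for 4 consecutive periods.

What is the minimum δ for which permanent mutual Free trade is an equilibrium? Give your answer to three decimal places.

The best deviation is to choose Tariff for all 4 undetected periods, earning 15 each, then 4 forever once detected.
Deviation value: 15(1−δ^4)/(1−δ) + 4δ^4/(1−δ); cooperation value: 10/(1−δ).
IC: 10 ≥ 15(1−δ^4) + 4δ^4 = 15 − 11δ^4.
So δ^4 ≥ 5/11, giving δ ≥ (5/11)^(1/4) ≈ 0.821.

0.821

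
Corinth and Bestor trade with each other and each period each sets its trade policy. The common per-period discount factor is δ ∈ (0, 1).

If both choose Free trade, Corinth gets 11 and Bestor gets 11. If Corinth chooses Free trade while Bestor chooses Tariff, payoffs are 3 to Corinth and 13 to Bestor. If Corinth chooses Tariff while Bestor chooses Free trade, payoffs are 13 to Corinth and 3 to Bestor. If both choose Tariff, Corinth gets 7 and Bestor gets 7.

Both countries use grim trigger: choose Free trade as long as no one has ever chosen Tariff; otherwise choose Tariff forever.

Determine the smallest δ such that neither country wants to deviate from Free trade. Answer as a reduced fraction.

Under grim trigger the critical discount factor is (T−C)/(T−P) with T = 13, C = 11, P = 7.
δ* = (13−11)/(13−7) = 2/6 = 1/3.

1/3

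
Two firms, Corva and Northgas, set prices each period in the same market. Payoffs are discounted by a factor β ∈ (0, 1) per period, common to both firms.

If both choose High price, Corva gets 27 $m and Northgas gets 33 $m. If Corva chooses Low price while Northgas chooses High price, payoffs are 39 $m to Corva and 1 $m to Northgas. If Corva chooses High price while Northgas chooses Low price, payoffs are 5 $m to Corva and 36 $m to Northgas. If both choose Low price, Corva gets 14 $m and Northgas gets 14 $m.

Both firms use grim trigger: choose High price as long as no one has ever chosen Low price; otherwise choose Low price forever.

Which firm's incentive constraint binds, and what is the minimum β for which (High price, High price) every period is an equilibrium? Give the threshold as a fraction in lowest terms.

Corva: cooperation gives 27 each period; deviation gives 39 once then 14 forever.
  27/(1−β) ≥ 39 + 14β/(1−β) ⇒ β ≥ 12/25.
Northgas: cooperation gives 33 each period; deviation gives 36 once then 14 forever.
  β ≥ 3/22.
Both must hold, so the binding constraint is Corva's: β ≥ 12/25.

Corva; β ≥ 12/25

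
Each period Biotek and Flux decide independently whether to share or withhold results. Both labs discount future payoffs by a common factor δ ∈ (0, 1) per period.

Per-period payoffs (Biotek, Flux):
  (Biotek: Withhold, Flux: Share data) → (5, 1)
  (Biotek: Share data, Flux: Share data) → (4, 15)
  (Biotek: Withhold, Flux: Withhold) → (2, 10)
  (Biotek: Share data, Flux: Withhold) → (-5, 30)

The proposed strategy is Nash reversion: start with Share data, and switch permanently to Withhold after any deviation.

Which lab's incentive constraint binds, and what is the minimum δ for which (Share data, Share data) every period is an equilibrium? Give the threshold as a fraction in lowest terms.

Flux; δ ≥ 3/4

Biotek: cooperation gives 4 each period; deviation gives 5 once then 2 forever.
  4/(1−δ) ≥ 5 + 2δ/(1−δ) ⇒ δ ≥ 1/3.
Flux: cooperation gives 15 each period; deviation gives 30 once then 10 forever.
  δ ≥ 15/20 = 3/4.
Both must hold, so the binding constraint is Flux's: δ ≥ 3/4.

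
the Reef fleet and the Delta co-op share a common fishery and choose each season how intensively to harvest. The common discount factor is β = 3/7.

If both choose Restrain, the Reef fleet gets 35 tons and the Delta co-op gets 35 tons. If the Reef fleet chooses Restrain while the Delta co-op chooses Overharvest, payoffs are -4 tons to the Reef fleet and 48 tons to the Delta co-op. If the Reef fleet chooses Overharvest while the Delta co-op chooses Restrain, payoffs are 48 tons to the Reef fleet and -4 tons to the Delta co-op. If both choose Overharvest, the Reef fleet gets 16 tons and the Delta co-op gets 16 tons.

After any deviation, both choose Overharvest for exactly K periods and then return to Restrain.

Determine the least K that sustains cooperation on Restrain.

3

Need Σ_{k=1}^{K} β^k ≥ (48−35)/(35−16) = 0.6842 at β = 3/7.
At K = 2 the sum is 0.6122 < 0.6842; at K = 3 it is 0.6910 ≥ 0.6842.
So the minimum punishment length is K = 3.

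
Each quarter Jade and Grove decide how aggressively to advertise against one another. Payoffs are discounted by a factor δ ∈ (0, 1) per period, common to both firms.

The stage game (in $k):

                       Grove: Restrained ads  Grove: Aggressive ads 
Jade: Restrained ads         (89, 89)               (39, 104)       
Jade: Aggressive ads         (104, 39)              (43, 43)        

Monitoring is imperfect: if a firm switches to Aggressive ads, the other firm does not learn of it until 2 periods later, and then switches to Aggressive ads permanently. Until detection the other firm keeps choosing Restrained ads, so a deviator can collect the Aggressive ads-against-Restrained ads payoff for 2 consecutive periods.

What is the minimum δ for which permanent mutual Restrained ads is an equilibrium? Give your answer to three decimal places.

Deviating for the 2 undetected periods gains 104−89 = 15 per period over cooperation, then loses 89−43 = 46 per period forever once punishment starts.
Gain: 15(1 + δ + … + δ^1); loss: 46·δ^2/(1−δ).
No profitable deviation ⇔ 15(1−δ^2) ≤ 46·δ^2, i.e. δ^2 ≥ 15/(15+46) = 15/61.
Hence δ ≥ (15/61)^(1/2) ≈ 0.496.

0.496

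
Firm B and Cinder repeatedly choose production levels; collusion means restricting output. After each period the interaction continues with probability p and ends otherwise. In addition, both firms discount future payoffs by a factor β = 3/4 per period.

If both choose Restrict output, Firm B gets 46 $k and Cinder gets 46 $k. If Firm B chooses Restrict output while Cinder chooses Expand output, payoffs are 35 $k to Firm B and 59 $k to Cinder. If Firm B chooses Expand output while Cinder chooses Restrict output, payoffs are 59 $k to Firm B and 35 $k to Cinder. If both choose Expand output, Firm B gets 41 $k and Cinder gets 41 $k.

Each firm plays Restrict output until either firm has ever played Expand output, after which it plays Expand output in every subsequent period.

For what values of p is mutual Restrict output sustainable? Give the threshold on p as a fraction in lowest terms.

Expected continuation weight on next period's payoff is β·p = 3/4·p, which plays the role of the discount factor.
Cooperation requires 3/4·p ≥ (59−46)/(59−41) = 13/18, hence p ≥ 26/27.

26/27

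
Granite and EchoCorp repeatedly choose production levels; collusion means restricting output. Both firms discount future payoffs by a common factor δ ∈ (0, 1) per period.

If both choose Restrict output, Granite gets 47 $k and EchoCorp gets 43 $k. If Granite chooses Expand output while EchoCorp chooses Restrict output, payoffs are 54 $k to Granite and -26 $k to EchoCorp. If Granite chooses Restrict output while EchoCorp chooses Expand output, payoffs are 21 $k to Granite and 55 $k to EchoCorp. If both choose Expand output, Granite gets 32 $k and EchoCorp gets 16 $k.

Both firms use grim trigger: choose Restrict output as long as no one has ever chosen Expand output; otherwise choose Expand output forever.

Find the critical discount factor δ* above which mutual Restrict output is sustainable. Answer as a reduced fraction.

7/22

Granite: cooperation gives 47 each period; deviation gives 54 once then 32 forever.
  47/(1−δ) ≥ 54 + 32δ/(1−δ) ⇒ δ ≥ 7/22.
EchoCorp: cooperation gives 43 each period; deviation gives 55 once then 16 forever.
  δ ≥ 12/39 = 4/13.
Both must hold, so the binding constraint is Granite's: δ ≥ 7/22.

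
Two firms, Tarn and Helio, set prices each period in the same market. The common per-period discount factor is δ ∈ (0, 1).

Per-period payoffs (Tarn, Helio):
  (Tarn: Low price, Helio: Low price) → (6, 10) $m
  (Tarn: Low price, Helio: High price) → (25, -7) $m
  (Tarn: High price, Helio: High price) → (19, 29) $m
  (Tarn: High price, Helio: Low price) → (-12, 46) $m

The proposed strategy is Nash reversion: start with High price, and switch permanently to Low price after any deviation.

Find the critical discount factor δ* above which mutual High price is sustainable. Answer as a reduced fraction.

17/36

Tarn: cooperation gives 19 each period; deviation gives 25 once then 6 forever.
  19/(1−δ) ≥ 25 + 6δ/(1−δ) ⇒ δ ≥ 6/19.
Helio: cooperation gives 29 each period; deviation gives 46 once then 10 forever.
  δ ≥ 17/36.
Both must hold, so the binding constraint is Helio's: δ ≥ 17/36.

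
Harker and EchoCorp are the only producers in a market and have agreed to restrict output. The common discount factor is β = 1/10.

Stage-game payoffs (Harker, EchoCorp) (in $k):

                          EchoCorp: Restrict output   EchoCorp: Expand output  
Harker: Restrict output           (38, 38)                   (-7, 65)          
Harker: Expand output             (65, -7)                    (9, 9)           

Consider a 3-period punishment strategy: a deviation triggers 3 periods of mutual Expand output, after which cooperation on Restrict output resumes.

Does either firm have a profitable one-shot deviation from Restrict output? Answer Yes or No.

Yes

IC: β+…+β^3 ≥ (65−38)/(38−9) = 27/29.
At β = 1/10: partial sum = 0.1110 < 0.9310. Cooperation not sustainable.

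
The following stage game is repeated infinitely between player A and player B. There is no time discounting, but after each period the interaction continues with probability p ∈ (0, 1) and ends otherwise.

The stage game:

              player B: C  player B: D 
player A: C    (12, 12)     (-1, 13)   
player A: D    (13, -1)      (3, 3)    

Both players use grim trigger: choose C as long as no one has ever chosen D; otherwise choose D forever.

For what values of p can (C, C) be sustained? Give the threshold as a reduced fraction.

Expected cooperation value is 12 + p·12 + p²·12 + … = 12/(1−p); deviation gives 13 + p·3/(1−p).
12 ≥ 13(1−p) + 3p ⇒ 10p ≥ 1 ⇒ p ≥ 1/10.

1/10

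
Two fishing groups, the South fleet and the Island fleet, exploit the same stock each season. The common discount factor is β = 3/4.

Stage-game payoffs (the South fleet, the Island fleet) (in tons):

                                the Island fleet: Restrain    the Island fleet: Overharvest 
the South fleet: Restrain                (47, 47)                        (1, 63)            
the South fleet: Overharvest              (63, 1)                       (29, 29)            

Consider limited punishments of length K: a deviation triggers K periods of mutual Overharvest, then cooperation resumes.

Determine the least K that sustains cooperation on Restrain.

2

No profitable deviation requires (47−29)(β+…+β^K) ≥ 63−47, i.e. β+…+β^K ≥ 8/9 ≈ 0.8889.
With β = 3/4, the partial sums are K=1: 0.7500, K=2: 1.3125.
K = 2 is the first length at which the sum reaches 0.8889.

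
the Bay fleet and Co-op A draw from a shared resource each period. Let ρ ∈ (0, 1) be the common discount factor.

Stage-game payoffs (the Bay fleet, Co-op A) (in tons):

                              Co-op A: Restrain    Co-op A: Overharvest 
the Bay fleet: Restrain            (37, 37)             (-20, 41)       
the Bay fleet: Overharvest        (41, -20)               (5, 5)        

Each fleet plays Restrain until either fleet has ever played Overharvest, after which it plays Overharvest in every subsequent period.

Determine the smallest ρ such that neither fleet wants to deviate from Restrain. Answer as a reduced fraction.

One-period gain from deviating is 41 − 37 = 4. The loss is 37 − 5 = 32 in every subsequent period, with present value 32·ρ/(1−ρ).
Deviation is unprofitable when 32·ρ/(1−ρ) ≥ 4, i.e. ρ/(1−ρ) ≥ 1/8.
Equivalently ρ ≥ 4/(4+32) = 1/9.

1/9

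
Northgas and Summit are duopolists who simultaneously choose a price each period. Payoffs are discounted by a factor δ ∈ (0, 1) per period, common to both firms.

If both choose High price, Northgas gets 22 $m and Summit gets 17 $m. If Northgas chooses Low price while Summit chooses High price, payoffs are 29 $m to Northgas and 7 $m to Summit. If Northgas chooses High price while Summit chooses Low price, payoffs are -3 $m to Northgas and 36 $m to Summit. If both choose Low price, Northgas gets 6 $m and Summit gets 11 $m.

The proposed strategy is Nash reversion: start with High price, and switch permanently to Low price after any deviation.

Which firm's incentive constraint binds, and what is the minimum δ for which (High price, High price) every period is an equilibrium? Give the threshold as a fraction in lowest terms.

Summit; δ ≥ 19/25

Northgas's threshold: (29−22)/(29−6) = 7/23.
Summit's threshold: (36−17)/(36−11) = 19/25.
7/23 < 19/25, so Summit binds and δ* = 19/25.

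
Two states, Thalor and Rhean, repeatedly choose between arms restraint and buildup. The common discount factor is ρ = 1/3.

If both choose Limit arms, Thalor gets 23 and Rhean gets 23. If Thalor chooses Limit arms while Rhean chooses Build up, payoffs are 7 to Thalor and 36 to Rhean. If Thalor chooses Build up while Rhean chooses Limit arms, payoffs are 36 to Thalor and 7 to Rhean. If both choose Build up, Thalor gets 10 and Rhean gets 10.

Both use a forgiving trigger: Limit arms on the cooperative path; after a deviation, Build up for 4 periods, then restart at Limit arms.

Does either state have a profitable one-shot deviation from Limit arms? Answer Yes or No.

Comparing payoff streams over the 5 periods until play realigns: cooperate → 23(1+ρ+…+ρ^4); deviate → 36 + 10(ρ+…+ρ^4).
Cooperation is sustained iff (23−10)(ρ+…+ρ^4) ≥ 36−23.
ρ+…+ρ^4 = 1/3·(1−(1/3)^4)/(1−1/3) = 0.4938, and (36−23)/(23−10) = 1.0000.
0.4938 < 1.0000, so cooperation is not sustainable.

Yes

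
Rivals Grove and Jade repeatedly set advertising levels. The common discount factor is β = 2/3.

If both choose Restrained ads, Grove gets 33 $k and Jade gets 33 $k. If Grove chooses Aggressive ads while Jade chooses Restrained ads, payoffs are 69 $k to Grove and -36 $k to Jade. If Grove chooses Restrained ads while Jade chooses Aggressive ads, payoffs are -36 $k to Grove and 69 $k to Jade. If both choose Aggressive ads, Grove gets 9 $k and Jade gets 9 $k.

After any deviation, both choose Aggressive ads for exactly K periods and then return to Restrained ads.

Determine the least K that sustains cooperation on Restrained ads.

4

Need Σ_{k=1}^{K} β^k ≥ (69−33)/(33−9) = 1.5000 at β = 2/3.
At K = 3 the sum is 1.4074 < 1.5000; at K = 4 it is 1.6049 ≥ 1.5000.
So the minimum punishment length is K = 4.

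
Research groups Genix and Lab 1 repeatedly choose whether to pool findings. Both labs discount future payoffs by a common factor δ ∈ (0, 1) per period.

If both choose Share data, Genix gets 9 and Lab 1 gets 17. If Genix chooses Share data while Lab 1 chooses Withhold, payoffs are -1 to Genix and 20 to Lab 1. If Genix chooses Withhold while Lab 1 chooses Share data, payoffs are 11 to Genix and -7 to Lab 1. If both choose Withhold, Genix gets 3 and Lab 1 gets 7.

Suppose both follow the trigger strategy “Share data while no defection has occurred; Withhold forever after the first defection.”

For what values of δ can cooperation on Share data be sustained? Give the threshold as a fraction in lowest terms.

For Genix: deviation gain 11−9 = 2, per-period punishment loss 9−3 = 6. IC gives δ ≥ 2/8 = 1/4.
For Lab 1: gain 3, loss 10 per period, so δ ≥ 3/13.
The tighter constraint is Genix's, so cooperation needs δ ≥ 1/4.

1/4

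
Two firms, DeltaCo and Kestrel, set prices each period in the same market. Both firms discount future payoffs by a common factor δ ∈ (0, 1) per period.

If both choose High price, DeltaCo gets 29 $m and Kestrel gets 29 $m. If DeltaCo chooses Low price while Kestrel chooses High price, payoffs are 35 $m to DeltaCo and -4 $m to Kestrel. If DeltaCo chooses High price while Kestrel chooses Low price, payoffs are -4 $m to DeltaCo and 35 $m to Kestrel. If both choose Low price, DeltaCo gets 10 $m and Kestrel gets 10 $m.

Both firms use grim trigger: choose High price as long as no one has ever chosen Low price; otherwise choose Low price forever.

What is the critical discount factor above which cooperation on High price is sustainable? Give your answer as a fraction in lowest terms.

Under grim trigger the critical discount factor is (T−C)/(T−P) with T = 35, C = 29, P = 10.
δ* = (35−29)/(35−10) = 6/25.

6/25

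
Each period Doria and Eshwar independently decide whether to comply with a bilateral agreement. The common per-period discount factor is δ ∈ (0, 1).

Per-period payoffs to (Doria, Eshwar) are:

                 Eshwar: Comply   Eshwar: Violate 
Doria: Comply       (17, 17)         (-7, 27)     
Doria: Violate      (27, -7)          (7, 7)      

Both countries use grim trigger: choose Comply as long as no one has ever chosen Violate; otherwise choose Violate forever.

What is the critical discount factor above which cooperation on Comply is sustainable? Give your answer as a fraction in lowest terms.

17/(1−δ) ≥ 27 + 7δ/(1−δ)
17 ≥ 27 − 20δ
δ ≥ 10/20 = 1/2.

1/2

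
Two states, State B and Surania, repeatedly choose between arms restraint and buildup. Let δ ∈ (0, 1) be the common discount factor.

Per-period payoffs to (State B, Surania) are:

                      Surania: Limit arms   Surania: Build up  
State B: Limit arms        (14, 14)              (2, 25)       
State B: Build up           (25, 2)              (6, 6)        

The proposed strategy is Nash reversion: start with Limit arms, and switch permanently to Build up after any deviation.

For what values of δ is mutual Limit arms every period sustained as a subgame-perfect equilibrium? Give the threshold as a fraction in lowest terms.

Cooperation forever yields 14 each period: 14/(1−δ).
Deviating yields 25 once, then 6 forever: 25 + 6δ/(1−δ).
No profitable deviation requires 14/(1−δ) ≥ 25 + 6δ/(1−δ).
Multiplying by (1−δ): 14 ≥ 25(1−δ) + 6δ = 25 − 19δ.
So 19δ ≥ 11, i.e. δ ≥ 11/19.

11/19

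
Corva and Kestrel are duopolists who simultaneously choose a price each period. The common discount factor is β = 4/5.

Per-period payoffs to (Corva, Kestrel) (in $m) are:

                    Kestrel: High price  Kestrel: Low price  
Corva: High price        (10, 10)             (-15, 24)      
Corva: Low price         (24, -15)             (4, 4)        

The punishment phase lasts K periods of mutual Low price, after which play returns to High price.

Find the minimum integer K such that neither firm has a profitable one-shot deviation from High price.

4

No profitable deviation requires (10−4)(β+…+β^K) ≥ 24−10, i.e. β+…+β^K ≥ 7/3 ≈ 2.3333.
With β = 4/5, the partial sums are K=1: 0.8000, K=2: 1.4400, K=3: 1.9520, K=4: 2.3616.
K = 4 is the first length at which the sum reaches 2.3333.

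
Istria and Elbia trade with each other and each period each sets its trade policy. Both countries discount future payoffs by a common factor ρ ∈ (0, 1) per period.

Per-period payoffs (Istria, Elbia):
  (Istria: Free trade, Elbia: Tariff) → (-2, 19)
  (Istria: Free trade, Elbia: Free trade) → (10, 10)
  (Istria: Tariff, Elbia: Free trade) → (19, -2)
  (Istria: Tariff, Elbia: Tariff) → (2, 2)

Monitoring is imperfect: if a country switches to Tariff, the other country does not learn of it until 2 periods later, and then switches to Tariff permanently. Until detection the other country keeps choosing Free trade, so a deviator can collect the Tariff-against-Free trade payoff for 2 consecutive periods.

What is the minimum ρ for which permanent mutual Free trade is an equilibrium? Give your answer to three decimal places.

0.728

The best deviation is to choose Tariff for all 2 undetected periods, earning 19 each, then 2 forever once detected.
Deviation value: 19(1−ρ^2)/(1−ρ) + 2ρ^2/(1−ρ); cooperation value: 10/(1−ρ).
IC: 10 ≥ 19(1−ρ^2) + 2ρ^2 = 19 − 17ρ^2.
So ρ^2 ≥ 9/17, giving ρ ≥ (9/17)^(1/2) ≈ 0.728.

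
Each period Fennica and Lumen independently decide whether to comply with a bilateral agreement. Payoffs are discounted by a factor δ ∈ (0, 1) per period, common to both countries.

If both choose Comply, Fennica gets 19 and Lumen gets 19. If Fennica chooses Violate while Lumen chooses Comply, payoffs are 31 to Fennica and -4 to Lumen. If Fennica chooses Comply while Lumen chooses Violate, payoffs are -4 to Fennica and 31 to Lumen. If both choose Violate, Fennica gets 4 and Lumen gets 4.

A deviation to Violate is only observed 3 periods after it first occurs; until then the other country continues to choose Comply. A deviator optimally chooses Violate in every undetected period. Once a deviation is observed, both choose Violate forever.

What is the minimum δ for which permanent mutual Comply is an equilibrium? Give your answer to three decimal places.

The best deviation is to choose Violate for all 3 undetected periods, earning 31 each, then 4 forever once detected.
Deviation value: 31(1−δ^3)/(1−δ) + 4δ^3/(1−δ); cooperation value: 19/(1−δ).
IC: 19 ≥ 31(1−δ^3) + 4δ^3 = 31 − 27δ^3.
So δ^3 ≥ 12/27 = 4/9, giving δ ≥ (4/9)^(1/3) ≈ 0.763.

0.763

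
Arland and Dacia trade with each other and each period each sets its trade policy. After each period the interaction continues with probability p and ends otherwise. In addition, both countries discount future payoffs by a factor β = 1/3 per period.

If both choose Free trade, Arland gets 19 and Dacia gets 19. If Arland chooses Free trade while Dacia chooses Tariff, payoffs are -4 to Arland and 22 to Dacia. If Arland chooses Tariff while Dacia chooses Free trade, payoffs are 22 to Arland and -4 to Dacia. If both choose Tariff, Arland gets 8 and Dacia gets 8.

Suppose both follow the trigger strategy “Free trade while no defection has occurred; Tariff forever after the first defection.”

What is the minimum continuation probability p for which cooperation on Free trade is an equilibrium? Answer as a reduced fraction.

9/14

Expected continuation weight on next period's payoff is β·p = 1/3·p, which plays the role of the discount factor.
Cooperation requires 1/3·p ≥ (22−19)/(22−8) = 3/14, hence p ≥ 9/14.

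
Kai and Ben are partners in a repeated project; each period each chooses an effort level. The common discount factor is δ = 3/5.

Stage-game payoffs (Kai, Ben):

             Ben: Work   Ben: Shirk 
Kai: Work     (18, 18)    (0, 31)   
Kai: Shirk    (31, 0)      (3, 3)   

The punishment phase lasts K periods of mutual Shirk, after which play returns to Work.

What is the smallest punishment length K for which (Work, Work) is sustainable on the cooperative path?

2

No profitable deviation requires (18−3)(δ+…+δ^K) ≥ 31−18, i.e. δ+…+δ^K ≥ 13/15 ≈ 0.8667.
With δ = 3/5, the partial sums are K=1: 0.6000, K=2: 0.9600.
K = 2 is the first length at which the sum reaches 0.8667.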